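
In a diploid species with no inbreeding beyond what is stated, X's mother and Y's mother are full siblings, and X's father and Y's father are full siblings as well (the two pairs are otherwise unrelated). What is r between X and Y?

0.25

Relatedness sums over independent paths through distinct common ancestors.
X and Y are related in two ways: first cousins through their mothers (r = 1/8) and first cousins through their fathers (r = 1/8) — i.e. double first cousins.
r = 1/8 + 1/8 = 0.25.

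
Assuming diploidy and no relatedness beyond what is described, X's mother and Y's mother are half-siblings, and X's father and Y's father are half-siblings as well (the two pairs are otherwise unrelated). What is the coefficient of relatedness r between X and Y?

0.125

Wright's path rule: contributions from independent ancestry routes add.
X and Y are related in two ways: half first cousins through their mothers (r = 1/16) and half first cousins through their fathers (r = 1/16).
r = 1/16 + 1/16 = 0.125.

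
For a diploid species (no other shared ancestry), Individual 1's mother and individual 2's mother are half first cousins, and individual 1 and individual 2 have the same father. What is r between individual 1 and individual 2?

0.265625

With two independent routes of shared ancestry, r is the sum of the two contributions.
Individual 1 and individual 2 are related in two ways: half second cousins through their mothers (r = 1/64) and half-sibs through their shared father (r = 1/4).
r = 1/64 + 1/4 = 17/64 = 0.265625.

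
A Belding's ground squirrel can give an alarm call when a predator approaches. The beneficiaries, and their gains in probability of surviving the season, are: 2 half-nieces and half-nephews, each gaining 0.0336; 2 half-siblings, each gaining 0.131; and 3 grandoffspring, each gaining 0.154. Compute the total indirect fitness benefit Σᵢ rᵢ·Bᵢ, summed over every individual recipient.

r to a half-niece or half-nephew = 1/8 (half-aunt/uncle↔niece/nephew: one path of length 3: r = (1/2)^3 = 1/8).
r to a half-sibling = 1/4 (half-sibs share one parent — one path of length 2: r = (1/2)^2 = 1/4).
r to a grandoffspring = 0.25 (two parent–offspring links: r = (1/2)^2 = 1/4).
Summing one r·B term per recipient: 2·0.125·0.0336 + 2·0.25·0.131 + 3·0.25·0.154 = 0.1894.

0.1894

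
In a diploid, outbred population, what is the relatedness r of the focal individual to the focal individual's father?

0.5

Each parent–offspring link contributes a factor of 1/2, and independent paths through distinct common ancestors add.
One parent–offspring link: r = (1/2)^1 = 1/2.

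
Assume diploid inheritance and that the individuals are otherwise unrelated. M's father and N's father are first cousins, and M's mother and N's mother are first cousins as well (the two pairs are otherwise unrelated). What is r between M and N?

With two independent routes of shared ancestry, r is the sum of the two contributions.
M and N are related in two ways: second cousins through their fathers (r = 1/32) and second cousins through their mothers (r = 1/32).
r = 1/32 + 1/32 = 1/16 = 0.0625.

0.0625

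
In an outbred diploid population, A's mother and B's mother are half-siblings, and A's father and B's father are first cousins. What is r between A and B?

Relatedness sums over independent paths through distinct common ancestors.
A and B are related in two ways: half first cousins through their mothers (r = 1/16) and second cousins through their fathers (r = 1/32).
r = 1/16 + 1/32 = 0.09375.

0.09375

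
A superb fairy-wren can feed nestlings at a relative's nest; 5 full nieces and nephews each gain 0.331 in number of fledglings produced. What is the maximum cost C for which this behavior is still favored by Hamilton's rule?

0.41375

r to a full niece or nephew = 0.25 (full aunt/uncle↔niece/nephew: two paths of length 3 through the shared grandparent pair: r = 2·(1/2)^3 = 1/4).
Hamilton's rule: n·r·B > C, so the trait is favored while C < n·r·B = 5·0.25·0.331 = 0.41375.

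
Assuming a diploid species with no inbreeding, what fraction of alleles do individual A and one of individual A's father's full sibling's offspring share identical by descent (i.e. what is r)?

0.125

Each parent–offspring link contributes a factor of 1/2, and independent paths through distinct common ancestors add.
First cousins share one grandparent pair — two paths of length 4: r = 2·(1/2)^4 = 1/8.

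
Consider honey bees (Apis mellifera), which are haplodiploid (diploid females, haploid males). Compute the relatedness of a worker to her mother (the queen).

One meiotic link between diploid queen and diploid daughter: r = 1/2.

0.5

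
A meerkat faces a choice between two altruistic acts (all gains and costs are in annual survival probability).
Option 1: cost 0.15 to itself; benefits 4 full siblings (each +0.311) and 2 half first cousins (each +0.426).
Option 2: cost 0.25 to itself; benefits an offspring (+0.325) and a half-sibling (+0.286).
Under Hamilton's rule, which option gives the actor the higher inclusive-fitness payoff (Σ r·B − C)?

Option 1: r to a full sibling = 0.5.
Option 1: r to a half first cousin = 0.0625.
Option 1: Σ r·B − C = (4·0.5·0.311 + 2·0.0625·0.426) − 0.15 = 0.52525.
Option 2: r to an offspring = 0.5.
Option 2: r to a half-sibling = 0.25.
Option 2: Σ r·B − C = (1·0.5·0.325 + 1·0.25·0.286) − 0.25 = -0.016.
Option 1 has the higher net inclusive-fitness payoff.

Option 1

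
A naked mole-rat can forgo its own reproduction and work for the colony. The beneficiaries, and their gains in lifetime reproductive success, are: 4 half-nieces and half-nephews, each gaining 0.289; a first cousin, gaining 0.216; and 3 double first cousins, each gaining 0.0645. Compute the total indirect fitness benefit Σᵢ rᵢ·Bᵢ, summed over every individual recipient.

0.219875

r to a half-niece or half-nephew = 1/8 (half-aunt/uncle↔niece/nephew: one path of length 3: r = (1/2)^3 = 1/8).
r to a first cousin = 0.125 (first cousins share one grandparent pair — two paths of length 4: r = 2·(1/2)^4 = 1/8).
r to a double first cousin = 1/4 (double first cousins share both grandparent pairs — four paths of length 4: r = 4·(1/2)^4 = 1/4).
Summing one r·B term per recipient: 4·0.125·0.289 + 1·0.125·0.216 + 3·0.25·0.0645 = 0.219875.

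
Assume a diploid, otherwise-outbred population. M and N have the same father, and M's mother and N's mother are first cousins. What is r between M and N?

0.28125

Independent pedigree routes through distinct common ancestors add.
M and N are related in two ways: half-sibs through their shared father (r = 1/4) and second cousins through their mothers (r = 1/32).
r = 1/4 + 1/32 = 0.28125.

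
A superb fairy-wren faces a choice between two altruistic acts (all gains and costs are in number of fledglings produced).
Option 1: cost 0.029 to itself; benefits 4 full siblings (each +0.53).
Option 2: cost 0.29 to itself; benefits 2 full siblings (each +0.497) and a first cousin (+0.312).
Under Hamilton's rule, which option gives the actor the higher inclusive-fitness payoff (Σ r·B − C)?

Option 1

Option 1: r to a full sibling = 0.5.
Option 1: Σ r·B − C = (4·0.5·0.53) − 0.029 = 1.031.
Option 2: r to a full sibling = 0.5.
Option 2: r to a first cousin = 0.125.
Option 2: Σ r·B − C = (2·0.5·0.497 + 1·0.125·0.312) − 0.29 = 0.246.
Option 1 has the higher net inclusive-fitness payoff.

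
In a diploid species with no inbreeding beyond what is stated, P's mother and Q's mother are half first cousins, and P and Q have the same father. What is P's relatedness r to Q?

0.265625

Relatedness sums over independent paths through distinct common ancestors.
P and Q are related in two ways: half second cousins through their mothers (r = 1/64) and half-sibs through their shared father (r = 1/4).
r = 1/64 + 1/4 = 0.265625.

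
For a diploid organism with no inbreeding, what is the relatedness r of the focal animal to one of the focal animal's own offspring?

Each parent–offspring link contributes a factor of 1/2, and independent paths through distinct common ancestors add.
One parent–offspring link: r = (1/2)^1 = 1/2.

0.5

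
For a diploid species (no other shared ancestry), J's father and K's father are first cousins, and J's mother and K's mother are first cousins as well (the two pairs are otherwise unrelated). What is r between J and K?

0.0625

Wright's path rule: contributions from independent ancestry routes add.
J and K are related in two ways: second cousins through their fathers (r = 1/32) and second cousins through their mothers (r = 1/32).
r = 1/32 + 1/32 = 1/16 = 0.0625.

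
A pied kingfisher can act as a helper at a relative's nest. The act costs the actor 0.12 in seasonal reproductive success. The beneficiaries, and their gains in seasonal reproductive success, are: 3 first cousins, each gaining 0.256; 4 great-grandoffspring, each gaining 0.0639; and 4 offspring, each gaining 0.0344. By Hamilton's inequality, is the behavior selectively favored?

Hamilton's rule: the trait is favored when the sum of r·B over every recipient exceeds the actor's cost C.
r to a first cousin = 0.125 (first cousins share one grandparent pair — two paths of length 4: r = 2·(1/2)^4 = 1/8).
r to a great-grandoffspring = 1/8 (three parent–offspring links: r = (1/2)^3 = 1/8).
r to an offspring = 0.5 (one parent–offspring link: r = (1/2)^1 = 1/2).
Summing one r·B term per recipient: 3·0.125·0.256 + 4·0.125·0.0639 + 4·0.5·0.0344 = 0.19675.
0.19675 > 0.12: the indirect benefit exceeds the cost.

Yes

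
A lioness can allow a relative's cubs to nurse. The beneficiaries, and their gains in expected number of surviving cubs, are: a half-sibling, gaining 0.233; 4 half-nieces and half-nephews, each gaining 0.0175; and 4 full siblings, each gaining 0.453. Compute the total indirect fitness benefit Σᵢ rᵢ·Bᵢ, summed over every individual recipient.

r to a half-sibling = 1/4 (half-sibs share one parent — one path of length 2: r = (1/2)^2 = 1/4).
r to a half-niece or half-nephew = 1/8 (half-aunt/uncle↔niece/nephew: one path of length 3: r = (1/2)^3 = 1/8).
r to a full sibling = 0.5 (full sibs share both parents — two paths of length 2: r = 2·(1/2)^2 = 1/2).
Summing one r·B term per recipient: 1·0.25·0.233 + 4·0.125·0.0175 + 4·0.5·0.453 = 0.973.

0.973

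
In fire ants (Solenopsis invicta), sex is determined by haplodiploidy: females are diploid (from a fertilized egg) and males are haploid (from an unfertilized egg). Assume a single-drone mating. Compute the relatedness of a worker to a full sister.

Haplodiploid full sisters inherit their father's entire haploid genome identically (contributing 1/2) and on average half of their mother's contribution (1/2 · 1/2 = 1/4); r = 1/2 + 1/4 = 3/4.

0.75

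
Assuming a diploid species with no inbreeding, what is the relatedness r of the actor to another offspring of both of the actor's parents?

0.5

Each parent–offspring link contributes a factor of 1/2, and independent paths through distinct common ancestors add.
Full sibs share both parents — two paths of length 2: r = 2·(1/2)^2 = 1/2.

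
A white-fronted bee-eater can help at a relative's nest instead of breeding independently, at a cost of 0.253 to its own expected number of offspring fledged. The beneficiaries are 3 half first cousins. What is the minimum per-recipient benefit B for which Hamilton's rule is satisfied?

r to a half first cousin = 1/16 (half first cousins share one grandparent — one path of length 4: r = (1/2)^4 = 1/16).
Hamilton's rule with n recipients of equal r: n·r·B > C, so B > C/(n·r) = 0.253/(3·0.0625) = 1.3493.

1.3493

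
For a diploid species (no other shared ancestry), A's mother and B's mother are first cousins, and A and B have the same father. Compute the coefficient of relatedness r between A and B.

0.28125

Relatedness sums over independent paths through distinct common ancestors.
A and B are related in two ways: second cousins through their mothers (r = 1/32) and half-sibs through their shared father (r = 1/4).
r = 1/32 + 1/4 = 9/32 = 0.28125.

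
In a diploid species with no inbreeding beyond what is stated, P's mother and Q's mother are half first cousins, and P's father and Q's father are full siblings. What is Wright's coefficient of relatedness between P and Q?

0.140625

Independent pedigree routes through distinct common ancestors add.
P and Q are related in two ways: half second cousins through their mothers (r = 1/64) and first cousins through their fathers (r = 1/8).
r = 1/64 + 1/8 = 0.140625.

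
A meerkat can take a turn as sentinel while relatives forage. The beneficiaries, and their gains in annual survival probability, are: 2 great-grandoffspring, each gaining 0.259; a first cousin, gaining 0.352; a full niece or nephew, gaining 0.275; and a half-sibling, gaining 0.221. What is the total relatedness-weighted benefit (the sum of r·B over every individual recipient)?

r to a great-grandoffspring = 0.125 (three parent–offspring links: r = (1/2)^3 = 1/8).
r to a first cousin = 0.125 (first cousins share one grandparent pair — two paths of length 4: r = 2·(1/2)^4 = 1/8).
r to a full niece or nephew = 0.25 (full aunt/uncle↔niece/nephew: two paths of length 3 through the shared grandparent pair: r = 2·(1/2)^3 = 1/4).
r to a half-sibling = 1/4 (half-sibs share one parent — one path of length 2: r = (1/2)^2 = 1/4).
Summing one r·B term per recipient: 2·0.125·0.259 + 1·0.125·0.352 + 1·0.25·0.275 + 1·0.25·0.221 = 0.23275.

0.23275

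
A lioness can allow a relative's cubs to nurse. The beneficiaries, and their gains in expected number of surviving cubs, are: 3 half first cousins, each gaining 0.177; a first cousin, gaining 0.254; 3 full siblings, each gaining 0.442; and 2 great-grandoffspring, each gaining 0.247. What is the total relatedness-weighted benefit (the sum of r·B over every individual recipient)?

0.7896875

r to a half first cousin = 0.0625 (half first cousins share one grandparent — one path of length 4: r = (1/2)^4 = 1/16).
r to a first cousin = 0.125 (first cousins share one grandparent pair — two paths of length 4: r = 2·(1/2)^4 = 1/8).
r to a full sibling = 0.5 (full sibs share both parents — two paths of length 2: r = 2·(1/2)^2 = 1/2).
r to a great-grandoffspring = 0.125 (three parent–offspring links: r = (1/2)^3 = 1/8).
Summing one r·B term per recipient: 3·0.0625·0.177 + 1·0.125·0.254 + 3·0.5·0.442 + 2·0.125·0.247 = 0.7896875.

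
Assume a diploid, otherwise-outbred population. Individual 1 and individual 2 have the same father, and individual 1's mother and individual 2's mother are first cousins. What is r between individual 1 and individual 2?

0.28125

Relatedness sums over independent paths through distinct common ancestors.
Individual 1 and individual 2 are related in two ways: half-sibs through their shared father (r = 1/4) and second cousins through their mothers (r = 1/32).
r = 1/4 + 1/32 = 0.28125.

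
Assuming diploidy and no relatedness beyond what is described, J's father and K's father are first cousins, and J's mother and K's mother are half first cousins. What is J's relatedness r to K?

0.046875

Wright's path rule: contributions from independent ancestry routes add.
J and K are related in two ways: second cousins through their fathers (r = 1/32) and half second cousins through their mothers (r = 1/64).
r = 1/32 + 1/64 = 3/64 = 0.046875.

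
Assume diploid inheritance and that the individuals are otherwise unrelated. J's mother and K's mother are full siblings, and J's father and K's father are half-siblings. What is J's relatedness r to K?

Independent pedigree routes through distinct common ancestors add.
J and K are related in two ways: first cousins through their mothers (r = 1/8) and half first cousins through their fathers (r = 1/16).
r = 1/8 + 1/16 = 0.1875.

0.1875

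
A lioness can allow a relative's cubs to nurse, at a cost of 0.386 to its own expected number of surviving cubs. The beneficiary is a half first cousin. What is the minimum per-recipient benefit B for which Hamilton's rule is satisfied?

r to a half first cousin = 1/16 (half first cousins share one grandparent — one path of length 4: r = (1/2)^4 = 1/16).
Hamilton's rule with n recipients of equal r: n·r·B > C, so B > C/(n·r) = 0.386/(1·0.0625) = 6.176.

6.176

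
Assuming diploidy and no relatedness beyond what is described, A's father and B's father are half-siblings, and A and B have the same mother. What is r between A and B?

Wright's path rule: contributions from independent ancestry routes add.
A and B are related in two ways: half first cousins through their fathers (r = 1/16) and half-sibs through their shared mother (r = 1/4).
r = 1/16 + 1/4 = 5/16 = 0.3125.

0.3125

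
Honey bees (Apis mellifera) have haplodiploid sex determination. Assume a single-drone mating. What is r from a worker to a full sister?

0.75

Haplodiploid full sisters inherit their father's entire haploid genome identically (contributing 1/2) and on average half of their mother's contribution (1/2 · 1/2 = 1/4); r = 1/2 + 1/4 = 3/4.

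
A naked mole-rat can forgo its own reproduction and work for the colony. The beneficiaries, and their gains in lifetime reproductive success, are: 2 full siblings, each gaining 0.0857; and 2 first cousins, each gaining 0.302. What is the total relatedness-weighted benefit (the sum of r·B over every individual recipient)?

r to a full sibling = 1/2 (full sibs share both parents — two paths of length 2: r = 2·(1/2)^2 = 1/2).
r to a first cousin = 1/8 (first cousins share one grandparent pair — two paths of length 4: r = 2·(1/2)^4 = 1/8).
Summing one r·B term per recipient: 2·0.5·0.0857 + 2·0.125·0.302 = 0.1612.

0.1612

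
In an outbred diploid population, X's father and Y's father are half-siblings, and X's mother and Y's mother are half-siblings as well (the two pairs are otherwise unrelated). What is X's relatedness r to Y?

0.125

Wright's path rule: contributions from independent ancestry routes add.
X and Y are related in two ways: half first cousins through their fathers (r = 1/16) and half first cousins through their mothers (r = 1/16).
r = 1/16 + 1/16 = 1/8 = 0.125.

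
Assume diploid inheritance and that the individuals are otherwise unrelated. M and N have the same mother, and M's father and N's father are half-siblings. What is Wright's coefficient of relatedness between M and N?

0.3125

Independent pedigree routes through distinct common ancestors add.
M and N are related in two ways: half-sibs through their shared mother (r = 1/4) and half first cousins through their fathers (r = 1/16).
r = 1/4 + 1/16 = 5/16 = 0.3125.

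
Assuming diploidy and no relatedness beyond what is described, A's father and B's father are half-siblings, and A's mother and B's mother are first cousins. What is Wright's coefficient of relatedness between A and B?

Relatedness sums over independent paths through distinct common ancestors.
A and B are related in two ways: half first cousins through their fathers (r = 1/16) and second cousins through their mothers (r = 1/32).
r = 1/16 + 1/32 = 3/32 = 0.09375.

0.09375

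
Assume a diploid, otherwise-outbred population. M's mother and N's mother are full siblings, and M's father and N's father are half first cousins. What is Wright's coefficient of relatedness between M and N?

Wright's path rule: contributions from independent ancestry routes add.
M and N are related in two ways: first cousins through their mothers (r = 1/8) and half second cousins through their fathers (r = 1/64).
r = 1/8 + 1/64 = 9/64 = 0.140625.

0.140625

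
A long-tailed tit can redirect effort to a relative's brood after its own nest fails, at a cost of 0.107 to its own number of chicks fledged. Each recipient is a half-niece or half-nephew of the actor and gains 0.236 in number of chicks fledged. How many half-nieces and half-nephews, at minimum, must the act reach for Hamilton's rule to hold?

r to a half-niece or half-nephew = 1/8 (half-aunt/uncle↔niece/nephew: one path of length 3: r = (1/2)^3 = 1/8).
Hamilton's rule: n·r·B > C  ⇒  n > C/(r·B) = 0.107/(0.125·0.236) = 3.627.
The smallest integer exceeding 3.627 is 4.

4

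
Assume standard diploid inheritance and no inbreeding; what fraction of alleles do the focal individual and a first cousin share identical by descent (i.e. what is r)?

Each parent–offspring link contributes a factor of 1/2, and independent paths through distinct common ancestors add.
First cousins share one grandparent pair — two paths of length 4: r = 2·(1/2)^4 = 1/8.

0.125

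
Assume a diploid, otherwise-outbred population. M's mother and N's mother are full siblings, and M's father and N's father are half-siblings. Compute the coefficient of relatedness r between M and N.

Wright's path rule: contributions from independent ancestry routes add.
M and N are related in two ways: first cousins through their mothers (r = 1/8) and half first cousins through their fathers (r = 1/16).
r = 1/8 + 1/16 = 3/16 = 0.1875.

0.1875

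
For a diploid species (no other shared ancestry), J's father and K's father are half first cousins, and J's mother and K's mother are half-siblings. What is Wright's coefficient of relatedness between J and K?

0.078125

Independent pedigree routes through distinct common ancestors add.
J and K are related in two ways: half second cousins through their fathers (r = 1/64) and half first cousins through their mothers (r = 1/16).
r = 1/64 + 1/16 = 5/64 = 0.078125.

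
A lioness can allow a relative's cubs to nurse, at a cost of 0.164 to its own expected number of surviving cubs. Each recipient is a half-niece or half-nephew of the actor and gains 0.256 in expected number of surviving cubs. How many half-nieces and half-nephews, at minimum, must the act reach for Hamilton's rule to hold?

6

r to a half-niece or half-nephew = 0.125 (half-aunt/uncle↔niece/nephew: one path of length 3: r = (1/2)^3 = 1/8).
Hamilton's rule: n·r·B > C  ⇒  n > C/(r·B) = 0.164/(0.125·0.256) = 5.125.
The smallest integer exceeding 5.125 is 6.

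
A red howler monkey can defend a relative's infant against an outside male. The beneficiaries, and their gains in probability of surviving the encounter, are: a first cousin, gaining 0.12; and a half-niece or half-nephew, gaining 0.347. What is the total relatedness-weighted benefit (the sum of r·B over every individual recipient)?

r to a first cousin = 1/8 (first cousins share one grandparent pair — two paths of length 4: r = 2·(1/2)^4 = 1/8).
r to a half-niece or half-nephew = 1/8 (half-aunt/uncle↔niece/nephew: one path of length 3: r = (1/2)^3 = 1/8).
Summing one r·B term per recipient: 1·0.125·0.12 + 1·0.125·0.347 = 0.058375.

0.058375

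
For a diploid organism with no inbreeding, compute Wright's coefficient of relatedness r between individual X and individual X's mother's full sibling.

0.25

Each parent–offspring link contributes a factor of 1/2, and independent paths through distinct common ancestors add.
Full aunt/uncle↔niece/nephew: two paths of length 3 through the shared grandparent pair: r = 2·(1/2)^3 = 1/4.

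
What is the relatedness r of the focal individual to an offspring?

0.5

Each parent–offspring link contributes a factor of 1/2, and independent paths through distinct common ancestors add.
One parent–offspring link: r = (1/2)^1 = 1/2.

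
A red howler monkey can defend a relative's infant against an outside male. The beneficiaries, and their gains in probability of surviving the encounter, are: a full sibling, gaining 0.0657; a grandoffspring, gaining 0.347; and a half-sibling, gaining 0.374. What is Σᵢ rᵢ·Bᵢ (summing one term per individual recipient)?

0.2131

r to a full sibling = 0.5 (full sibs share both parents — two paths of length 2: r = 2·(1/2)^2 = 1/2).
r to a grandoffspring = 0.25 (two parent–offspring links: r = (1/2)^2 = 1/4).
r to a half-sibling = 0.25 (half-sibs share one parent — one path of length 2: r = (1/2)^2 = 1/4).
Summing one r·B term per recipient: 1·0.5·0.0657 + 1·0.25·0.347 + 1·0.25·0.374 = 0.2131.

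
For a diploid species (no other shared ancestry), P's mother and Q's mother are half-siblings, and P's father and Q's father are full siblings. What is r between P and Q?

0.1875

With two independent routes of shared ancestry, r is the sum of the two contributions.
P and Q are related in two ways: half first cousins through their mothers (r = 1/16) and first cousins through their fathers (r = 1/8).
r = 1/16 + 1/8 = 0.1875.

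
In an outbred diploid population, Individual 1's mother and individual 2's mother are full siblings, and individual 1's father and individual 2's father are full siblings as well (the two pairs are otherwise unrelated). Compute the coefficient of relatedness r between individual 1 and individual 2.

With two independent routes of shared ancestry, r is the sum of the two contributions.
Individual 1 and individual 2 are related in two ways: first cousins through their mothers (r = 1/8) and first cousins through their fathers (r = 1/8) — i.e. double first cousins.
r = 1/8 + 1/8 = 0.25.

0.25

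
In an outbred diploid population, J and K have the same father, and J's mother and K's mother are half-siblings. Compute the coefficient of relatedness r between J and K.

Independent pedigree routes through distinct common ancestors add.
J and K are related in two ways: half-sibs through their shared father (r = 1/4) and half first cousins through their mothers (r = 1/16).
r = 1/4 + 1/16 = 0.3125.

0.3125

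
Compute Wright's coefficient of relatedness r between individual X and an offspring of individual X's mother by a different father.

Each parent–offspring link contributes a factor of 1/2, and independent paths through distinct common ancestors add.
Half-sibs share one parent — one path of length 2: r = (1/2)^2 = 1/4.

0.25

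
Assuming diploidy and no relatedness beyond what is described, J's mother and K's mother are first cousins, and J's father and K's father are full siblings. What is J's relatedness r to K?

0.15625

Independent pedigree routes through distinct common ancestors add.
J and K are related in two ways: second cousins through their mothers (r = 1/32) and first cousins through their fathers (r = 1/8).
r = 1/32 + 1/8 = 0.15625.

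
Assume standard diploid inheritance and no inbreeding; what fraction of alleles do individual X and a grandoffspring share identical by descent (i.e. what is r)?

Two parent–offspring links: r = (1/2)^2 = 1/4.

0.25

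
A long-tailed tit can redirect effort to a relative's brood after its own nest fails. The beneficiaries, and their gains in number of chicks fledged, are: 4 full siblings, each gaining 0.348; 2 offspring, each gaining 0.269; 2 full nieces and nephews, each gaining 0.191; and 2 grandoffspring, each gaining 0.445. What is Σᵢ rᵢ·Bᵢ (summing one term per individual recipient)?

1.283

r to a full sibling = 0.5 (full sibs share both parents — two paths of length 2: r = 2·(1/2)^2 = 1/2).
r to an offspring = 1/2 (one parent–offspring link: r = (1/2)^1 = 1/2).
r to a full niece or nephew = 1/4 (full aunt/uncle↔niece/nephew: two paths of length 3 through the shared grandparent pair: r = 2·(1/2)^3 = 1/4).
r to a grandoffspring = 0.25 (two parent–offspring links: r = (1/2)^2 = 1/4).
Summing one r·B term per recipient: 4·0.5·0.348 + 2·0.5·0.269 + 2·0.25·0.191 + 2·0.25·0.445 = 1.283.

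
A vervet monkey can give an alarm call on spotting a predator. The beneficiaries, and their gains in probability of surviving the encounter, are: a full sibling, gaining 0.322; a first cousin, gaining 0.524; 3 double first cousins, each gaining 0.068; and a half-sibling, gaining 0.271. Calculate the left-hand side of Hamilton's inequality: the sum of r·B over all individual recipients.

0.34525

r to a full sibling = 1/2 (full sibs share both parents — two paths of length 2: r = 2·(1/2)^2 = 1/2).
r to a first cousin = 0.125 (first cousins share one grandparent pair — two paths of length 4: r = 2·(1/2)^4 = 1/8).
r to a double first cousin = 0.25 (double first cousins share both grandparent pairs — four paths of length 4: r = 4·(1/2)^4 = 1/4).
r to a half-sibling = 0.25 (half-sibs share one parent — one path of length 2: r = (1/2)^2 = 1/4).
Summing one r·B term per recipient: 1·0.5·0.322 + 1·0.125·0.524 + 3·0.25·0.068 + 1·0.25·0.271 = 0.34525.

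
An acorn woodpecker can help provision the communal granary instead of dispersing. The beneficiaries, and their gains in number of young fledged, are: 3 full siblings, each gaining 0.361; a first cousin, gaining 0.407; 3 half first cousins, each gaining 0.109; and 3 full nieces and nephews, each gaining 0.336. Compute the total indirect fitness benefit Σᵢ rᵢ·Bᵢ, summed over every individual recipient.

0.8648125

r to a full sibling = 0.5 (full sibs share both parents — two paths of length 2: r = 2·(1/2)^2 = 1/2).
r to a first cousin = 1/8 (first cousins share one grandparent pair — two paths of length 4: r = 2·(1/2)^4 = 1/8).
r to a half first cousin = 1/16 (half first cousins share one grandparent — one path of length 4: r = (1/2)^4 = 1/16).
r to a full niece or nephew = 0.25 (full aunt/uncle↔niece/nephew: two paths of length 3 through the shared grandparent pair: r = 2·(1/2)^3 = 1/4).
Summing one r·B term per recipient: 3·0.5·0.361 + 1·0.125·0.407 + 3·0.0625·0.109 + 3·0.25·0.336 = 0.8648125.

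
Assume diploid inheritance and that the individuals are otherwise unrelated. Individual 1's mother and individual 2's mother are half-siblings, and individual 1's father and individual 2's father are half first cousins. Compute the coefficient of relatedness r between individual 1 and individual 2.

Independent pedigree routes through distinct common ancestors add.
Individual 1 and individual 2 are related in two ways: half first cousins through their mothers (r = 1/16) and half second cousins through their fathers (r = 1/64).
r = 1/16 + 1/64 = 5/64 = 0.078125.

0.078125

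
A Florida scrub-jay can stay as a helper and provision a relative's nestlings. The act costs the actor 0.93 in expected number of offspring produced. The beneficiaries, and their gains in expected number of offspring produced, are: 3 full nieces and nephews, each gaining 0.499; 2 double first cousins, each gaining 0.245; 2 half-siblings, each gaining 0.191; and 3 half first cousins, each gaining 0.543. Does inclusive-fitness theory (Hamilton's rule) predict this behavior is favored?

No

Hamilton's rule: the trait is favored when the sum of r·B over every recipient exceeds the actor's cost C.
r to a full niece or nephew = 0.25 (full aunt/uncle↔niece/nephew: two paths of length 3 through the shared grandparent pair: r = 2·(1/2)^3 = 1/4).
r to a double first cousin = 0.25 (double first cousins share both grandparent pairs — four paths of length 4: r = 4·(1/2)^4 = 1/4).
r to a half-sibling = 0.25 (half-sibs share one parent — one path of length 2: r = (1/2)^2 = 1/4).
r to a half first cousin = 1/16 (half first cousins share one grandparent — one path of length 4: r = (1/2)^4 = 1/16).
Summing one r·B term per recipient: 3·0.25·0.499 + 2·0.25·0.245 + 2·0.25·0.191 + 3·0.0625·0.543 = 0.6940625.
0.6940625 < 0.93: the indirect benefit is less than the cost.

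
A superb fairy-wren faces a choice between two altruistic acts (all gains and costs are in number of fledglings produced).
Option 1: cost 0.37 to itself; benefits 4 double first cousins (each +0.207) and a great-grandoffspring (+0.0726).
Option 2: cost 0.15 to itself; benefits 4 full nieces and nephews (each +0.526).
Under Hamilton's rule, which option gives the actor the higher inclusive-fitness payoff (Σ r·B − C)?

Option 2

Option 1: r to a double first cousin = 0.25.
Option 1: r to a great-grandoffspring = 0.125.
Option 1: Σ r·B − C = (4·0.25·0.207 + 1·0.125·0.0726) − 0.37 = -0.153925.
Option 2: r to a full niece or nephew = 0.25.
Option 2: Σ r·B − C = (4·0.25·0.526) − 0.15 = 0.376.
Option 2 has the higher net inclusive-fitness payoff.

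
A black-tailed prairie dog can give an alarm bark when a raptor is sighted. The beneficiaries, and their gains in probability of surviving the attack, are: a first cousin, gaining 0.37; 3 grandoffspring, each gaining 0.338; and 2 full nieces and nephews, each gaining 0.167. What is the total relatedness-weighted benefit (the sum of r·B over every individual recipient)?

0.38325

r to a first cousin = 0.125 (first cousins share one grandparent pair — two paths of length 4: r = 2·(1/2)^4 = 1/8).
r to a grandoffspring = 0.25 (two parent–offspring links: r = (1/2)^2 = 1/4).
r to a full niece or nephew = 1/4 (full aunt/uncle↔niece/nephew: two paths of length 3 through the shared grandparent pair: r = 2·(1/2)^3 = 1/4).
Summing one r·B term per recipient: 1·0.125·0.37 + 3·0.25·0.338 + 2·0.25·0.167 = 0.38325.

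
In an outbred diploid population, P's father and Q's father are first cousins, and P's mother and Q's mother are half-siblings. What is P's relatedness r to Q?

With two independent routes of shared ancestry, r is the sum of the two contributions.
P and Q are related in two ways: second cousins through their fathers (r = 1/32) and half first cousins through their mothers (r = 1/16).
r = 1/32 + 1/16 = 3/32 = 0.09375.

0.09375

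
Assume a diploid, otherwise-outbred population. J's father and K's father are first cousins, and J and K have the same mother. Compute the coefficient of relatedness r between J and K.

0.28125

With two independent routes of shared ancestry, r is the sum of the two contributions.
J and K are related in two ways: second cousins through their fathers (r = 1/32) and half-sibs through their shared mother (r = 1/4).
r = 1/32 + 1/4 = 9/32 = 0.28125.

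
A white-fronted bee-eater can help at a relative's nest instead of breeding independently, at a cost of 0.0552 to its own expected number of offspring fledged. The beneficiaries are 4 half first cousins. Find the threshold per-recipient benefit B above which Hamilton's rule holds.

0.2208

r to a half first cousin = 0.0625 (half first cousins share one grandparent — one path of length 4: r = (1/2)^4 = 1/16).
Hamilton's rule with n recipients of equal r: n·r·B > C, so B > C/(n·r) = 0.0552/(4·0.0625) = 0.2208.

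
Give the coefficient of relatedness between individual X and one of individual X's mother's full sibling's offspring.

0.125

Each parent–offspring link contributes a factor of 1/2, and independent paths through distinct common ancestors add.
First cousins share one grandparent pair — two paths of length 4: r = 2·(1/2)^4 = 1/8.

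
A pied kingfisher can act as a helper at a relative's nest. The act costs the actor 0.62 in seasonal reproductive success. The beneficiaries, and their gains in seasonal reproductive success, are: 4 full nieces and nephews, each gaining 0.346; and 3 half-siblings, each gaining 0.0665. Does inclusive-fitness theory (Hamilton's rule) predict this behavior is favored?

Hamilton's rule: the trait is favored when the sum of r·B over every recipient exceeds the actor's cost C.
r to a full niece or nephew = 0.25 (full aunt/uncle↔niece/nephew: two paths of length 3 through the shared grandparent pair: r = 2·(1/2)^3 = 1/4).
r to a half-sibling = 0.25 (half-sibs share one parent — one path of length 2: r = (1/2)^2 = 1/4).
Summing one r·B term per recipient: 4·0.25·0.346 + 3·0.25·0.0665 = 0.395875.
0.395875 < 0.62: the indirect benefit is less than the cost.

No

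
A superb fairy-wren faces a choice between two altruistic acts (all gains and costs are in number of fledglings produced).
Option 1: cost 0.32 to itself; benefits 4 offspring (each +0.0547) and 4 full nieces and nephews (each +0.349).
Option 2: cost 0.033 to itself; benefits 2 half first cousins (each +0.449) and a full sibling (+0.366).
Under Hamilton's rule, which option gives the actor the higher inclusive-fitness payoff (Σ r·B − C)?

Option 2

Option 1: r to an offspring = 0.5.
Option 1: r to a full niece or nephew = 0.25.
Option 1: Σ r·B − C = (4·0.5·0.0547 + 4·0.25·0.349) − 0.32 = 0.1384.
Option 2: r to a half first cousin = 0.0625.
Option 2: r to a full sibling = 0.5.
Option 2: Σ r·B − C = (2·0.0625·0.449 + 1·0.5·0.366) − 0.033 = 0.206125.
Option 2 has the higher net inclusive-fitness payoff.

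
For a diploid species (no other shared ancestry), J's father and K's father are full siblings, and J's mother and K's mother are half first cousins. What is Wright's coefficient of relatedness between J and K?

Independent pedigree routes through distinct common ancestors add.
J and K are related in two ways: first cousins through their fathers (r = 1/8) and half second cousins through their mothers (r = 1/64).
r = 1/8 + 1/64 = 0.140625.

0.140625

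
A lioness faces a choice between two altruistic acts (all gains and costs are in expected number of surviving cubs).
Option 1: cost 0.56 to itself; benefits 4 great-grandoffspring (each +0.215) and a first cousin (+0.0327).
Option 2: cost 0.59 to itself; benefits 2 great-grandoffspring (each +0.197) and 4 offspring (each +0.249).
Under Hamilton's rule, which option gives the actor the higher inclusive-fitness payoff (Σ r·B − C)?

Option 2

Option 1: r to a great-grandoffspring = 0.125.
Option 1: r to a first cousin = 0.125.
Option 1: Σ r·B − C = (4·0.125·0.215 + 1·0.125·0.0327) − 0.56 = -0.4484125.
Option 2: r to a great-grandoffspring = 0.125.
Option 2: r to an offspring = 0.5.
Option 2: Σ r·B − C = (2·0.125·0.197 + 4·0.5·0.249) − 0.59 = -0.04275.
Option 2 has the higher net inclusive-fitness payoff.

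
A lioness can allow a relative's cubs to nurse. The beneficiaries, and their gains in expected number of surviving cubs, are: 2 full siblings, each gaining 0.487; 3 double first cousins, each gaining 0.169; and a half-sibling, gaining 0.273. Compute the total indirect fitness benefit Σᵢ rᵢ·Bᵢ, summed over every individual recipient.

r to a full sibling = 0.5 (full sibs share both parents — two paths of length 2: r = 2·(1/2)^2 = 1/2).
r to a double first cousin = 0.25 (double first cousins share both grandparent pairs — four paths of length 4: r = 4·(1/2)^4 = 1/4).
r to a half-sibling = 1/4 (half-sibs share one parent — one path of length 2: r = (1/2)^2 = 1/4).
Summing one r·B term per recipient: 2·0.5·0.487 + 3·0.25·0.169 + 1·0.25·0.273 = 0.682.

0.682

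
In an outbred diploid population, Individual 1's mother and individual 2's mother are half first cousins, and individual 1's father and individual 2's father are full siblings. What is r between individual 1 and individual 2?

Relatedness sums over independent paths through distinct common ancestors.
Individual 1 and individual 2 are related in two ways: half second cousins through their mothers (r = 1/64) and first cousins through their fathers (r = 1/8).
r = 1/64 + 1/8 = 9/64 = 0.140625.

0.140625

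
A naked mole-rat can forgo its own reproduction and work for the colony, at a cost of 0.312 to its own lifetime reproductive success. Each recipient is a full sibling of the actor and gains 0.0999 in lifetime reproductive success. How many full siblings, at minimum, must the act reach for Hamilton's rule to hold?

7

r to a full sibling = 1/2 (full sibs share both parents — two paths of length 2: r = 2·(1/2)^2 = 1/2).
Hamilton's rule: n·r·B > C  ⇒  n > C/(r·B) = 0.312/(0.5·0.0999) = 6.246.
The smallest integer exceeding 6.246 is 7.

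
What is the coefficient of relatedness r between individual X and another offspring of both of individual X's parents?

Each parent–offspring link contributes a factor of 1/2, and independent paths through distinct common ancestors add.
Full sibs share both parents — two paths of length 2: r = 2·(1/2)^2 = 1/2.

0.5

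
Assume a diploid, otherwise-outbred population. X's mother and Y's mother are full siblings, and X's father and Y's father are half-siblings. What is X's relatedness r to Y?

0.1875

With two independent routes of shared ancestry, r is the sum of the two contributions.
X and Y are related in two ways: first cousins through their mothers (r = 1/8) and half first cousins through their fathers (r = 1/16).
r = 1/8 + 1/16 = 0.1875.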